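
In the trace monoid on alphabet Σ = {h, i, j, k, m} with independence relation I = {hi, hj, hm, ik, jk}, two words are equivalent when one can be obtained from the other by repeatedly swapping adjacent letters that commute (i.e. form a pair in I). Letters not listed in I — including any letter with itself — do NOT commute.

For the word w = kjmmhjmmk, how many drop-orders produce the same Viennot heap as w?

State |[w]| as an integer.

0(k) covers ∅
1(j) covers ∅
2(m) covers 0:k, 1:j
3(m) covers 2:m
4(h) covers 0:k
5(j) covers 3:m
6(m) covers 5:j
7(m) covers 6:m
8(k) covers 4:h, 7:m
floor of heap: 0:k, 1:j
completions by unplaced set U, small U first (add the entries for U minus each lowest piece of U):
  |U|=1: {8}:1
  |U|=2: {4,8}:1  {7,8}:1
  |U|=3: {4,7,8}:2  {6,7,8}:1
  |U|=4: {4,6,7,8}:3  {5,6,7,8}:1
  |U|=5: {3,5,6,7,8}:1  {4,5,6,7,8}:4
  |U|=6: {2,3,5,6,7,8}:1  {3,4,5,6,7,8}:5
  |U|=7: {1,2,3,5,6,7,8}:1  {2,3,4,5,6,7,8}:6
  start at 0(k): 7
  start at 1(j): 6
sum over floor = 13

13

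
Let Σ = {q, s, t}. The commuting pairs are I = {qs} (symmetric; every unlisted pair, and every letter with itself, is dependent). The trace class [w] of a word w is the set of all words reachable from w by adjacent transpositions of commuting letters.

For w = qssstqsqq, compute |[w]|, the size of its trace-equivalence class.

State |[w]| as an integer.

16

drop 0:q onto floor
drop 1:s onto floor
drop 2:s onto {1:s}
drop 3:s onto {2:s}
drop 4:t onto {0:q, 3:s}
drop 5:q onto {4:t}
drop 6:s onto {4:t}
drop 7:q onto {5:q}
drop 8:q onto {7:q}
ground layer = {0:q, 1:s}
drop-orders for the pieces not yet dropped (sum over which currently-grounded one goes next):
  1 to go: {6} 1  {8} 1
  2 to go: {6,8} 2  {7,8} 1
  3 to go: {5,7,8} 1  {6,7,8} 3
  4 to go: {5,6,7,8} 4
  5 to go: {4,5,6,7,8} 4
  6 to go: {0,4,5,6,7,8} 4  {3,4,5,6,7,8} 4
  7 to go: {0,3,4,5,6,7,8} 8  {2,3,4,5,6,7,8} 4
  if 0:q drops first: 4 orders
  if 1:s drops first: 12 orders
heap linearizations: 16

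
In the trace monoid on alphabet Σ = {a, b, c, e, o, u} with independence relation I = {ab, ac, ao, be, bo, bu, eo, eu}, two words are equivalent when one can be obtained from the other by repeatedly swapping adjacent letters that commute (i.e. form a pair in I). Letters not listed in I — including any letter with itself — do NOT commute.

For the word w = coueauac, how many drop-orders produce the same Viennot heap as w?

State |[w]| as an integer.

6

0(c) covers ∅
1(o) covers 0:c
2(u) covers 1:o
3(e) covers 0:c
4(a) covers 2:u, 3:e
5(u) covers 4:a
6(a) covers 5:u
7(c) covers 5:u
floor of heap: 0:c
completions by unplaced set U, small U first (add the entries for U minus each lowest piece of U):
  |U|=1: {6}:1  {7}:1
  |U|=2: {6,7}:2
  |U|=3: {5,6,7}:2
  |U|=4: {4,5,6,7}:2
  |U|=5: {2,4,5,6,7}:2  {3,4,5,6,7}:2
  |U|=6: {1,2,4,5,6,7}:2  {2,3,4,5,6,7}:4
  start at 0(c): 6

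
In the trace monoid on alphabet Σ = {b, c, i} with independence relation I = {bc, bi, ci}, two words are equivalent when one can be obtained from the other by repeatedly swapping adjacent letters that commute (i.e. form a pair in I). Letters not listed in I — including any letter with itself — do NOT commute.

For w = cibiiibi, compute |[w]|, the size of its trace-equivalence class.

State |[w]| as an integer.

168

#0=c has no predecessor
#1=i has no predecessor
#2=b has no predecessor
#3=i depends on [1:i]
#4=i depends on [3:i]
#5=i depends on [4:i]
#6=b depends on [2:b]
#7=i depends on [5:i]
sources: [0:c, 1:i, 2:b]
N(rest) = Σ N(rest − s) over sources s of rest; N(one piece) = 1:
  size 1 → [0]=1  [6]=1  [7]=1
  size 2 → [0,6]=2  [0,7]=2  [2,6]=1  [5,7]=1  [6,7]=2
  size 3 → [0,2,6]=3  [0,5,7]=3  [0,6,7]=6  [2,6,7]=3  [4,5,7]=1  [5,6,7]=3
  size 4 → [0,2,6,7]=12  [0,4,5,7]=4  [0,5,6,7]=12  [2,5,6,7]=6  [3,4,5,7]=1  [4,5,6,7]=4
  size 5 → [0,2,5,6,7]=30  [0,3,4,5,7]=5  [0,4,5,6,7]=20  [1,3,4,5,7]=1  [2,4,5,6,7]=10  [3,4,5,6,7]=5
  size 6 → [0,1,3,4,5,7]=6  [0,2,4,5,6,7]=60  [0,3,4,5,6,7]=30  [1,3,4,5,6,7]=6  [2,3,4,5,6,7]=15
  first=0(c) contributes 21
  first=1(i) contributes 105
  first=2(b) contributes 42
|[w]| = 168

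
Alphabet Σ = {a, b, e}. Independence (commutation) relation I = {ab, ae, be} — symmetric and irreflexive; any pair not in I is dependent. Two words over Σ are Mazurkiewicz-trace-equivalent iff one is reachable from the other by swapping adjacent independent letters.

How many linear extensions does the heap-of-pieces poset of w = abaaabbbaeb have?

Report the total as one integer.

#0=a has no predecessor
#1=b has no predecessor
#2=a depends on [0:a]
#3=a depends on [2:a]
#4=a depends on [3:a]
#5=b depends on [1:b]
#6=b depends on [5:b]
#7=b depends on [6:b]
#8=a depends on [4:a]
#9=e has no predecessor
#10=b depends on [7:b]
sources: [0:a, 1:b, 9:e]
N(rest) = Σ N(rest − s) over sources s of rest; N(one piece) = 1:
  size 1 → [8]=1  [9]=1  [10]=1
  size 2 → [4,8]=1  [7,10]=1  [8,9]=2  [8,10]=2  [9,10]=2
  size 3 → [3,4,8]=1  [4,8,9]=3  [4,8,10]=3  [6,7,10]=1  [7,8,10]=3  [7,9,10]=3  [8,9,10]=6
  size 4 → [2,3,4,8]=1  [3,4,8,9]=4  [3,4,8,10]=4  [4,7,8,10]=6  [4,8,9,10]=12  [5,6,7,10]=1  [6,7,8,10]=4  [6,7,9,10]=4  [7,8,9,10]=12
  size 5 → [0,2,3,4,8]=1  [1,5,6,7,10]=1  [2,3,4,8,9]=5  [2,3,4,8,10]=5  [3,4,7,8,10]=10  [3,4,8,9,10]=20  [4,6,7,8,10]=10  [4,7,8,9,10]=30  [5,6,7,8,10]=5  [5,6,7,9,10]=5  [6,7,8,9,10]=20
  size 6 → [0,2,3,4,8,9]=6  [0,2,3,4,8,10]=6  [1,5,6,7,8,10]=6  [1,5,6,7,9,10]=6  [2,3,4,7,8,10]=15  [2,3,4,8,9,10]=30  [3,4,6,7,8,10]=20  [3,4,7,8,9,10]=60  [4,5,6,7,8,10]=15  [4,6,7,8,9,10]=60  [5,6,7,8,9,10]=30
  size 7 → [0,2,3,4,7,8,10]=21  [0,2,3,4,8,9,10]=42  [1,4,5,6,7,8,10]=21  [1,5,6,7,8,9,10]=42  [2,3,4,6,7,8,10]=35  [2,3,4,7,8,9,10]=105  [3,4,5,6,7,8,10]=35  [3,4,6,7,8,9,10]=140  [4,5,6,7,8,9,10]=105
  size 8 → [0,2,3,4,6,7,8,10]=56  [0,2,3,4,7,8,9,10]=168  [1,3,4,5,6,7,8,10]=56  [1,4,5,6,7,8,9,10]=168  [2,3,4,5,6,7,8,10]=70  [2,3,4,6,7,8,9,10]=280  [3,4,5,6,7,8,9,10]=280
  size 9 → [0,2,3,4,5,6,7,8,10]=126  [0,2,3,4,6,7,8,9,10]=504  [1,2,3,4,5,6,7,8,10]=126  [1,3,4,5,6,7,8,9,10]=504  [2,3,4,5,6,7,8,9,10]=630
  first=0(a) contributes 1260
  first=1(b) contributes 1260
  first=9(e) contributes 252
|[w]| = 2772

2772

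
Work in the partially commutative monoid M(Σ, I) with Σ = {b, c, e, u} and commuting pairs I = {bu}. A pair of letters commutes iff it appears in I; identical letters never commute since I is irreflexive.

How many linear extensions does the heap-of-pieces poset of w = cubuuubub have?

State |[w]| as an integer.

drop 0:c onto floor
drop 1:u onto {0:c}
drop 2:b onto {0:c}
drop 3:u onto {1:u}
drop 4:u onto {3:u}
drop 5:u onto {4:u}
drop 6:b onto {2:b}
drop 7:u onto {5:u}
drop 8:b onto {6:b}
ground layer = {0:c}
drop-orders for the pieces not yet dropped (sum over which currently-grounded one goes next):
  1 to go: {7} 1  {8} 1
  2 to go: {5,7} 1  {6,8} 1  {7,8} 2
  3 to go: {2,6,8} 1  {4,5,7} 1  {5,7,8} 3  {6,7,8} 3
  4 to go: {2,6,7,8} 4  {3,4,5,7} 1  {4,5,7,8} 4  {5,6,7,8} 6
  5 to go: {1,3,4,5,7} 1  {2,5,6,7,8} 10  {3,4,5,7,8} 5  {4,5,6,7,8} 10
  6 to go: {1,3,4,5,7,8} 6  {2,4,5,6,7,8} 20  {3,4,5,6,7,8} 15
  7 to go: {1,3,4,5,6,7,8} 21  {2,3,4,5,6,7,8} 35
  if 0:c drops first: 56 orders

56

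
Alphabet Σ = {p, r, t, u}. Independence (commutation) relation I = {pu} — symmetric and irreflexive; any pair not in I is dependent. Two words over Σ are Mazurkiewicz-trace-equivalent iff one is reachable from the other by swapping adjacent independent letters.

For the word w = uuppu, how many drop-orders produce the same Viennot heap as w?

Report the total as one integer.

10

#0=u has no predecessor
#1=u depends on [0:u]
#2=p has no predecessor
#3=p depends on [2:p]
#4=u depends on [1:u]
sources: [0:u, 2:p]
N(rest) = Σ N(rest − s) over sources s of rest; N(one piece) = 1:
  size 1 → [3]=1  [4]=1
  size 2 → [1,4]=1  [2,3]=1  [3,4]=2
  size 3 → [0,1,4]=1  [1,3,4]=3  [2,3,4]=3
  first=0(u) contributes 6
  first=2(p) contributes 4
|[w]| = 10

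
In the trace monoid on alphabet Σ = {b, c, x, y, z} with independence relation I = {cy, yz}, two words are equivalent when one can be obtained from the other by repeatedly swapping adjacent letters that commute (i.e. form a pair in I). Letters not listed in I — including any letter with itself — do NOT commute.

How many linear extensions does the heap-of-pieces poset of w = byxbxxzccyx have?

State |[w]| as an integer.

4

drop 0:b onto floor
drop 1:y onto {0:b}
drop 2:x onto {1:y}
drop 3:b onto {2:x}
drop 4:x onto {3:b}
drop 5:x onto {4:x}
drop 6:z onto {5:x}
drop 7:c onto {6:z}
drop 8:c onto {7:c}
drop 9:y onto {5:x}
drop 10:x onto {8:c, 9:y}
ground layer = {0:b}
drop-orders for the pieces not yet dropped (sum over which currently-grounded one goes next):
  1 to go: {10} 1
  2 to go: {8,10} 1  {9,10} 1
  3 to go: {7,8,10} 1  {8,9,10} 2
  4 to go: {6,7,8,10} 1  {7,8,9,10} 3
  5 to go: {6,7,8,9,10} 4
  6 to go: {5,6,7,8,9,10} 4
  7 to go: {4,5,6,7,8,9,10} 4
  8 to go: {3,4,5,6,7,8,9,10} 4
  9 to go: {2,3,4,5,6,7,8,9,10} 4
  if 0:b drops first: 4 orders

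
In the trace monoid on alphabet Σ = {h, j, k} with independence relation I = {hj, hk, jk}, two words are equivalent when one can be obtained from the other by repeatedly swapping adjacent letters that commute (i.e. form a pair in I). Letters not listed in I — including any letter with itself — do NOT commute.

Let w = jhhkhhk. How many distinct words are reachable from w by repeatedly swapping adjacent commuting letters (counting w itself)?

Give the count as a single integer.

105

drop 0:j onto floor
drop 1:h onto floor
drop 2:h onto {1:h}
drop 3:k onto floor
drop 4:h onto {2:h}
drop 5:h onto {4:h}
drop 6:k onto {3:k}
ground layer = {0:j, 1:h, 3:k}
drop-orders for the pieces not yet dropped (sum over which currently-grounded one goes next):
  1 to go: {0} 1  {5} 1  {6} 1
  2 to go: {0,5} 2  {0,6} 2  {3,6} 1  {4,5} 1  {5,6} 2
  3 to go: {0,3,6} 3  {0,4,5} 3  {0,5,6} 6  {2,4,5} 1  {3,5,6} 3  {4,5,6} 3
  4 to go: {0,2,4,5} 4  {0,3,5,6} 12  {0,4,5,6} 12  {1,2,4,5} 1  {2,4,5,6} 4  {3,4,5,6} 6
  5 to go: {0,1,2,4,5} 5  {0,2,4,5,6} 20  {0,3,4,5,6} 30  {1,2,4,5,6} 5  {2,3,4,5,6} 10
  if 0:j drops first: 15 orders
  if 1:h drops first: 60 orders
  if 3:k drops first: 30 orders
heap linearizations: 105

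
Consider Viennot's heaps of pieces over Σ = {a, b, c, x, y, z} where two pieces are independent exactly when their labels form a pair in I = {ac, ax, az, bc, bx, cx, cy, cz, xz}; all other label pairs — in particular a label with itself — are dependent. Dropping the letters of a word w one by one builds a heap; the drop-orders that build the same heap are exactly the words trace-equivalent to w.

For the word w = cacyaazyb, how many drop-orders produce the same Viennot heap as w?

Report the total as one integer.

108

drop 0:c onto floor
drop 1:a onto floor
drop 2:c onto {0:c}
drop 3:y onto {1:a}
drop 4:a onto {3:y}
drop 5:a onto {4:a}
drop 6:z onto {3:y}
drop 7:y onto {5:a, 6:z}
drop 8:b onto {7:y}
ground layer = {0:c, 1:a}
drop-orders for the pieces not yet dropped (sum over which currently-grounded one goes next):
  1 to go: {2} 1  {8} 1
  2 to go: {0,2} 1  {2,8} 2  {7,8} 1
  3 to go: {0,2,8} 3  {2,7,8} 3  {5,7,8} 1  {6,7,8} 1
  4 to go: {0,2,7,8} 6  {2,5,7,8} 4  {2,6,7,8} 4  {4,5,7,8} 1  {5,6,7,8} 2
  5 to go: {0,2,5,7,8} 10  {0,2,6,7,8} 10  {2,4,5,7,8} 5  {2,5,6,7,8} 10  {4,5,6,7,8} 3
  6 to go: {0,2,4,5,7,8} 15  {0,2,5,6,7,8} 30  {2,4,5,6,7,8} 18  {3,4,5,6,7,8} 3
  7 to go: {0,2,4,5,6,7,8} 63  {1,3,4,5,6,7,8} 3  {2,3,4,5,6,7,8} 21
  if 0:c drops first: 24 orders
  if 1:a drops first: 84 orders
heap linearizations: 108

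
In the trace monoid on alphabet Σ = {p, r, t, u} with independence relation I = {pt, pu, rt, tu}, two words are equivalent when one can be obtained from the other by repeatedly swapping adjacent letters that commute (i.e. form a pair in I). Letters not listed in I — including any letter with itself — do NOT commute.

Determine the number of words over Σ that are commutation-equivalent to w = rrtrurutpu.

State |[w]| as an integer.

#0=r has no predecessor
#1=r depends on [0:r]
#2=t has no predecessor
#3=r depends on [1:r]
#4=u depends on [3:r]
#5=r depends on [4:u]
#6=u depends on [5:r]
#7=t depends on [2:t]
#8=p depends on [5:r]
#9=u depends on [6:u]
sources: [0:r, 2:t]
N(rest) = Σ N(rest − s) over sources s of rest; N(one piece) = 1:
  size 1 → [7]=1  [8]=1  [9]=1
  size 2 → [2,7]=1  [6,9]=1  [7,8]=2  [7,9]=2  [8,9]=2
  size 3 → [2,7,8]=3  [2,7,9]=3  [6,7,9]=3  [6,8,9]=3  [7,8,9]=6
  size 4 → [2,6,7,9]=6  [2,7,8,9]=12  [5,6,8,9]=3  [6,7,8,9]=12
  size 5 → [2,6,7,8,9]=30  [4,5,6,8,9]=3  [5,6,7,8,9]=15
  size 6 → [2,5,6,7,8,9]=45  [3,4,5,6,8,9]=3  [4,5,6,7,8,9]=18
  size 7 → [1,3,4,5,6,8,9]=3  [2,4,5,6,7,8,9]=63  [3,4,5,6,7,8,9]=21
  size 8 → [0,1,3,4,5,6,8,9]=3  [1,3,4,5,6,7,8,9]=24  [2,3,4,5,6,7,8,9]=84
  first=0(r) contributes 108
  first=2(t) contributes 27
|[w]| = 135

135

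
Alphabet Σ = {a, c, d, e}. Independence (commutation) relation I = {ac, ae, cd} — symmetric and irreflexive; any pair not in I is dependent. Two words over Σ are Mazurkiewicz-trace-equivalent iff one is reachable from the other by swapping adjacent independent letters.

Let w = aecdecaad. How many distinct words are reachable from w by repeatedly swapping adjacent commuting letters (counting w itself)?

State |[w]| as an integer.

59

0(a) covers ∅
1(e) covers ∅
2(c) covers 1:e
3(d) covers 0:a, 1:e
4(e) covers 2:c, 3:d
5(c) covers 4:e
6(a) covers 3:d
7(a) covers 6:a
8(d) covers 4:e, 7:a
floor of heap: 0:a, 1:e
completions by unplaced set U, small U first (add the entries for U minus each lowest piece of U):
  |U|=1: {5}:1  {8}:1
  |U|=2: {5,8}:2  {7,8}:1
  |U|=3: {4,5,8}:2  {5,7,8}:3  {6,7,8}:1
  |U|=4: {2,4,5,8}:2  {4,5,7,8}:5  {5,6,7,8}:4
  |U|=5: {2,4,5,7,8}:7  {4,5,6,7,8}:9
  |U|=6: {2,4,5,6,7,8}:16  {3,4,5,6,7,8}:9
  |U|=7: {0,3,4,5,6,7,8}:9  {2,3,4,5,6,7,8}:25
  start at 0(a): 25
  start at 1(e): 34
sum over floor = 59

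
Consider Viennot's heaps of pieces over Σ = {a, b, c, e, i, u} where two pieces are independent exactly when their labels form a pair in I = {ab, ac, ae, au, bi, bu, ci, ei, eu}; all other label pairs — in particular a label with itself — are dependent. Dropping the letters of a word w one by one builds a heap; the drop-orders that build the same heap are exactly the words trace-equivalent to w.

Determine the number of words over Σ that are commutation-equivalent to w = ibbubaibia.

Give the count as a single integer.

420

piece 0:i — minimal
piece 1:b — minimal
piece 2:b rests on {1:b}
piece 3:u rests on {0:i}
piece 4:b rests on {2:b}
piece 5:a rests on {0:i}
piece 6:i rests on {3:u, 5:a}
piece 7:b rests on {4:b}
piece 8:i rests on {6:i}
piece 9:a rests on {8:i}
minimal pieces: {0:i, 1:b}
ways to finish when only these pieces remain (= sum over removing one remaining piece with nothing left below it):
  1 left: {7}→1  {9}→1
  2 left: {4,7}→1  {7,9}→2  {8,9}→1
  3 left: {2,4,7}→1  {4,7,9}→3  {6,8,9}→1  {7,8,9}→3
  4 left: {1,2,4,7}→1  {2,4,7,9}→4  {3,6,8,9}→1  {4,7,8,9}→6  {5,6,8,9}→1  {6,7,8,9}→4
  5 left: {1,2,4,7,9}→5  {2,4,7,8,9}→10  {3,5,6,8,9}→2  {3,6,7,8,9}→5  {4,6,7,8,9}→10  {5,6,7,8,9}→5
  6 left: {0,3,5,6,8,9}→2  {1,2,4,7,8,9}→15  {2,4,6,7,8,9}→20  {3,4,6,7,8,9}→15  {3,5,6,7,8,9}→12  {4,5,6,7,8,9}→15
  7 left: {0,3,5,6,7,8,9}→14  {1,2,4,6,7,8,9}→35  {2,3,4,6,7,8,9}→35  {2,4,5,6,7,8,9}→35  {3,4,5,6,7,8,9}→42
  8 left: {0,3,4,5,6,7,8,9}→56  {1,2,3,4,6,7,8,9}→70  {1,2,4,5,6,7,8,9}→70  {2,3,4,5,6,7,8,9}→112
  placing 0:i first → 252 extensions
  placing 1:b first → 168 extensions
total linear extensions = 420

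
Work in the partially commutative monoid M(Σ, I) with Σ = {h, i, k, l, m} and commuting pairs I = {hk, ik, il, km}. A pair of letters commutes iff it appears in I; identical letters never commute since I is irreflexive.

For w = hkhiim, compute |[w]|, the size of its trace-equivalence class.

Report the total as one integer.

6

piece 0:h — minimal
piece 1:k — minimal
piece 2:h rests on {0:h}
piece 3:i rests on {2:h}
piece 4:i rests on {3:i}
piece 5:m rests on {4:i}
minimal pieces: {0:h, 1:k}
ways to finish when only these pieces remain (= sum over removing one remaining piece with nothing left below it):
  1 left: {1}→1  {5}→1
  2 left: {1,5}→2  {4,5}→1
  3 left: {1,4,5}→3  {3,4,5}→1
  4 left: {1,3,4,5}→4  {2,3,4,5}→1
  placing 0:h first → 5 extensions
  placing 1:k first → 1 extensions
total linear extensions = 6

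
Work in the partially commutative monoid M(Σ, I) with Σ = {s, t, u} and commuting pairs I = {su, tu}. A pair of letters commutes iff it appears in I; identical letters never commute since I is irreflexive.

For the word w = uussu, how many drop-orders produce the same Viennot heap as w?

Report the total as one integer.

10

0(u) covers ∅
1(u) covers 0:u
2(s) covers ∅
3(s) covers 2:s
4(u) covers 1:u
floor of heap: 0:u, 2:s
completions by unplaced set U, small U first (add the entries for U minus each lowest piece of U):
  |U|=1: {3}:1  {4}:1
  |U|=2: {1,4}:1  {2,3}:1  {3,4}:2
  |U|=3: {0,1,4}:1  {1,3,4}:3  {2,3,4}:3
  start at 0(u): 6
  start at 2(s): 4
sum over floor = 10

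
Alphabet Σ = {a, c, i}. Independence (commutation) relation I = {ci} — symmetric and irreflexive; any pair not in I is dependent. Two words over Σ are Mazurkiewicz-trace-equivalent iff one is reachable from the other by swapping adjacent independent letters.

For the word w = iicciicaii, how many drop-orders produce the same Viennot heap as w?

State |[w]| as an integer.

#0=i has no predecessor
#1=i depends on [0:i]
#2=c has no predecessor
#3=c depends on [2:c]
#4=i depends on [1:i]
#5=i depends on [4:i]
#6=c depends on [3:c]
#7=a depends on [5:i, 6:c]
#8=i depends on [7:a]
#9=i depends on [8:i]
sources: [0:i, 2:c]
N(rest) = Σ N(rest − s) over sources s of rest; N(one piece) = 1:
  size 1 → [9]=1
  size 2 → [8,9]=1
  size 3 → [7,8,9]=1
  size 4 → [5,7,8,9]=1  [6,7,8,9]=1
  size 5 → [3,6,7,8,9]=1  [4,5,7,8,9]=1  [5,6,7,8,9]=2
  size 6 → [1,4,5,7,8,9]=1  [2,3,6,7,8,9]=1  [3,5,6,7,8,9]=3  [4,5,6,7,8,9]=3
  size 7 → [0,1,4,5,7,8,9]=1  [1,4,5,6,7,8,9]=4  [2,3,5,6,7,8,9]=4  [3,4,5,6,7,8,9]=6
  size 8 → [0,1,4,5,6,7,8,9]=5  [1,3,4,5,6,7,8,9]=10  [2,3,4,5,6,7,8,9]=10
  first=0(i) contributes 20
  first=2(c) contributes 15
|[w]| = 35

35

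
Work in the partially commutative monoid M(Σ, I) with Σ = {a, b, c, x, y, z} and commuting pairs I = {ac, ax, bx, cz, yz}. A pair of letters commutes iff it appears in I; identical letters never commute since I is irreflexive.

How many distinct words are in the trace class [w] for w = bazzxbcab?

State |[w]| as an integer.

5

drop 0:b onto floor
drop 1:a onto {0:b}
drop 2:z onto {1:a}
drop 3:z onto {2:z}
drop 4:x onto {3:z}
drop 5:b onto {3:z}
drop 6:c onto {4:x, 5:b}
drop 7:a onto {5:b}
drop 8:b onto {6:c, 7:a}
ground layer = {0:b}
drop-orders for the pieces not yet dropped (sum over which currently-grounded one goes next):
  1 to go: {8} 1
  2 to go: {6,8} 1  {7,8} 1
  3 to go: {4,6,8} 1  {6,7,8} 2
  4 to go: {4,6,7,8} 3  {5,6,7,8} 2
  5 to go: {4,5,6,7,8} 5
  6 to go: {3,4,5,6,7,8} 5
  7 to go: {2,3,4,5,6,7,8} 5
  if 0:b drops first: 5 orders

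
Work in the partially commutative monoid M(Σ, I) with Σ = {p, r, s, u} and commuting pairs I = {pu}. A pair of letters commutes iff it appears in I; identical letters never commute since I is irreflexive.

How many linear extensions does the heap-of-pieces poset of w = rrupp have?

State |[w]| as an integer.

piece 0:r — minimal
piece 1:r rests on {0:r}
piece 2:u rests on {1:r}
piece 3:p rests on {1:r}
piece 4:p rests on {3:p}
minimal pieces: {0:r}
ways to finish when only these pieces remain (= sum over removing one remaining piece with nothing left below it):
  1 left: {2}→1  {4}→1
  2 left: {2,4}→2  {3,4}→1
  3 left: {2,3,4}→3
  placing 0:r first → 3 extensions

3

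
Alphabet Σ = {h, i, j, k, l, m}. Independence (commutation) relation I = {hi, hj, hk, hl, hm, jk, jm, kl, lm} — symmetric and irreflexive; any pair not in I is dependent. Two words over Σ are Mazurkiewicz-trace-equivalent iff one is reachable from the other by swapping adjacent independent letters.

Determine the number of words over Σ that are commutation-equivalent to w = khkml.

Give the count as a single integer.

20

drop 0:k onto floor
drop 1:h onto floor
drop 2:k onto {0:k}
drop 3:m onto {2:k}
drop 4:l onto floor
ground layer = {0:k, 1:h, 4:l}
drop-orders for the pieces not yet dropped (sum over which currently-grounded one goes next):
  1 to go: {1} 1  {3} 1  {4} 1
  2 to go: {1,3} 2  {1,4} 2  {2,3} 1  {3,4} 2
  3 to go: {0,2,3} 1  {1,2,3} 3  {1,3,4} 6  {2,3,4} 3
  if 0:k drops first: 12 orders
  if 1:h drops first: 4 orders
  if 4:l drops first: 4 orders
heap linearizations: 20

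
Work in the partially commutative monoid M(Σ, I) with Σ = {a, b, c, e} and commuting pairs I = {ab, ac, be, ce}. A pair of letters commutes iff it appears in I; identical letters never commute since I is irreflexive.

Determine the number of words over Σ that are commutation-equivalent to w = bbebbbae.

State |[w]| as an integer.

drop 0:b onto floor
drop 1:b onto {0:b}
drop 2:e onto floor
drop 3:b onto {1:b}
drop 4:b onto {3:b}
drop 5:b onto {4:b}
drop 6:a onto {2:e}
drop 7:e onto {6:a}
ground layer = {0:b, 2:e}
drop-orders for the pieces not yet dropped (sum over which currently-grounded one goes next):
  1 to go: {5} 1  {7} 1
  2 to go: {4,5} 1  {5,7} 2  {6,7} 1
  3 to go: {2,6,7} 1  {3,4,5} 1  {4,5,7} 3  {5,6,7} 3
  4 to go: {1,3,4,5} 1  {2,5,6,7} 4  {3,4,5,7} 4  {4,5,6,7} 6
  5 to go: {0,1,3,4,5} 1  {1,3,4,5,7} 5  {2,4,5,6,7} 10  {3,4,5,6,7} 10
  6 to go: {0,1,3,4,5,7} 6  {1,3,4,5,6,7} 15  {2,3,4,5,6,7} 20
  if 0:b drops first: 35 orders
  if 2:e drops first: 21 orders
heap linearizations: 56

56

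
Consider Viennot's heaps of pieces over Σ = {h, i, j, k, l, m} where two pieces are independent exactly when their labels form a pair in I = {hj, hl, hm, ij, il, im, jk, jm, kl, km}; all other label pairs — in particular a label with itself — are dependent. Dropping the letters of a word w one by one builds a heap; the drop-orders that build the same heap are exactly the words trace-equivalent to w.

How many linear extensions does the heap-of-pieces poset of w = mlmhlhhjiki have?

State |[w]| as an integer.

462

drop 0:m onto floor
drop 1:l onto {0:m}
drop 2:m onto {1:l}
drop 3:h onto floor
drop 4:l onto {2:m}
drop 5:h onto {3:h}
drop 6:h onto {5:h}
drop 7:j onto {4:l}
drop 8:i onto {6:h}
drop 9:k onto {8:i}
drop 10:i onto {9:k}
ground layer = {0:m, 3:h}
drop-orders for the pieces not yet dropped (sum over which currently-grounded one goes next):
  1 to go: {7} 1  {10} 1
  2 to go: {4,7} 1  {7,10} 2  {9,10} 1
  3 to go: {2,4,7} 1  {4,7,10} 3  {7,9,10} 3  {8,9,10} 1
  4 to go: {1,2,4,7} 1  {2,4,7,10} 4  {4,7,9,10} 6  {6,8,9,10} 1  {7,8,9,10} 4
  5 to go: {0,1,2,4,7} 1  {1,2,4,7,10} 5  {2,4,7,9,10} 10  {4,7,8,9,10} 10  {5,6,8,9,10} 1  {6,7,8,9,10} 5
  6 to go: {0,1,2,4,7,10} 6  {1,2,4,7,9,10} 15  {2,4,7,8,9,10} 20  {3,5,6,8,9,10} 1  {4,6,7,8,9,10} 15  {5,6,7,8,9,10} 6
  7 to go: {0,1,2,4,7,9,10} 21  {1,2,4,7,8,9,10} 35  {2,4,6,7,8,9,10} 35  {3,5,6,7,8,9,10} 7  {4,5,6,7,8,9,10} 21
  8 to go: {0,1,2,4,7,8,9,10} 56  {1,2,4,6,7,8,9,10} 70  {2,4,5,6,7,8,9,10} 56  {3,4,5,6,7,8,9,10} 28
  9 to go: {0,1,2,4,6,7,8,9,10} 126  {1,2,4,5,6,7,8,9,10} 126  {2,3,4,5,6,7,8,9,10} 84
  if 0:m drops first: 210 orders
  if 3:h drops first: 252 orders
heap linearizations: 462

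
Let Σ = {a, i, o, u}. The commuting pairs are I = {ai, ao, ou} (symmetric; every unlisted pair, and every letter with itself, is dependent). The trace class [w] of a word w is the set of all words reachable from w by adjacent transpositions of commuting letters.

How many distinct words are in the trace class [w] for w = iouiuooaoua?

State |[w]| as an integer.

70

0(i) covers ∅
1(o) covers 0:i
2(u) covers 0:i
3(i) covers 1:o, 2:u
4(u) covers 3:i
5(o) covers 3:i
6(o) covers 5:o
7(a) covers 4:u
8(o) covers 6:o
9(u) covers 7:a
10(a) covers 9:u
floor of heap: 0:i
completions by unplaced set U, small U first (add the entries for U minus each lowest piece of U):
  |U|=1: {8}:1  {10}:1
  |U|=2: {6,8}:1  {8,10}:2  {9,10}:1
  |U|=3: {5,6,8}:1  {6,8,10}:3  {7,9,10}:1  {8,9,10}:3
  |U|=4: {4,7,9,10}:1  {5,6,8,10}:4  {6,8,9,10}:6  {7,8,9,10}:4
  |U|=5: {4,7,8,9,10}:5  {5,6,8,9,10}:10  {6,7,8,9,10}:10
  |U|=6: {4,6,7,8,9,10}:15  {5,6,7,8,9,10}:20
  |U|=7: {4,5,6,7,8,9,10}:35
  |U|=8: {3,4,5,6,7,8,9,10}:35
  |U|=9: {1,3,4,5,6,7,8,9,10}:35  {2,3,4,5,6,7,8,9,10}:35
  start at 0(i): 70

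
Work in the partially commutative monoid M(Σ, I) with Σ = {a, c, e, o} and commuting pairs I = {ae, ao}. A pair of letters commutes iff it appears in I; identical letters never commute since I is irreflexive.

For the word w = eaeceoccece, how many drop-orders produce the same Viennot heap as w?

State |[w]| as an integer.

3

0(e) covers ∅
1(a) covers ∅
2(e) covers 0:e
3(c) covers 1:a, 2:e
4(e) covers 3:c
5(o) covers 4:e
6(c) covers 5:o
7(c) covers 6:c
8(e) covers 7:c
9(c) covers 8:e
10(e) covers 9:c
floor of heap: 0:e, 1:a
completions by unplaced set U, small U first (add the entries for U minus each lowest piece of U):
  |U|=1: {10}:1
  |U|=2: {9,10}:1
  |U|=3: {8,9,10}:1
  |U|=4: {7,8,9,10}:1
  |U|=5: {6,7,8,9,10}:1
  |U|=6: {5,6,7,8,9,10}:1
  |U|=7: {4,5,6,7,8,9,10}:1
  |U|=8: {3,4,5,6,7,8,9,10}:1
  |U|=9: {1,3,4,5,6,7,8,9,10}:1  {2,3,4,5,6,7,8,9,10}:1
  start at 0(e): 2
  start at 1(a): 1
sum over floor = 3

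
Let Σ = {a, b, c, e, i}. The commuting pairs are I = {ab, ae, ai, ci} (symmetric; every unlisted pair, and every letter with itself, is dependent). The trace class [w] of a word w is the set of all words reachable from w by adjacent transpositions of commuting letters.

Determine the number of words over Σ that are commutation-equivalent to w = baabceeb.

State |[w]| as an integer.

#0=b has no predecessor
#1=a has no predecessor
#2=a depends on [1:a]
#3=b depends on [0:b]
#4=c depends on [2:a, 3:b]
#5=e depends on [4:c]
#6=e depends on [5:e]
#7=b depends on [6:e]
sources: [0:b, 1:a]
N(rest) = Σ N(rest − s) over sources s of rest; N(one piece) = 1:
  size 1 → [7]=1
  size 2 → [6,7]=1
  size 3 → [5,6,7]=1
  size 4 → [4,5,6,7]=1
  size 5 → [2,4,5,6,7]=1  [3,4,5,6,7]=1
  size 6 → [0,3,4,5,6,7]=1  [1,2,4,5,6,7]=1  [2,3,4,5,6,7]=2
  first=0(b) contributes 3
  first=1(a) contributes 3
|[w]| = 6

6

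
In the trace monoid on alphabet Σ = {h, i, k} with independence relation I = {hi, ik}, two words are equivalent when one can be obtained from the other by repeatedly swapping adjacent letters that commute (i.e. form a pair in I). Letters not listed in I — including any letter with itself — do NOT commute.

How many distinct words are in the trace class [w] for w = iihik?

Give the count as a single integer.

#0=i has no predecessor
#1=i depends on [0:i]
#2=h has no predecessor
#3=i depends on [1:i]
#4=k depends on [2:h]
sources: [0:i, 2:h]
N(rest) = Σ N(rest − s) over sources s of rest; N(one piece) = 1:
  size 1 → [3]=1  [4]=1
  size 2 → [1,3]=1  [2,4]=1  [3,4]=2
  size 3 → [0,1,3]=1  [1,3,4]=3  [2,3,4]=3
  first=0(i) contributes 6
  first=2(h) contributes 4
|[w]| = 10

10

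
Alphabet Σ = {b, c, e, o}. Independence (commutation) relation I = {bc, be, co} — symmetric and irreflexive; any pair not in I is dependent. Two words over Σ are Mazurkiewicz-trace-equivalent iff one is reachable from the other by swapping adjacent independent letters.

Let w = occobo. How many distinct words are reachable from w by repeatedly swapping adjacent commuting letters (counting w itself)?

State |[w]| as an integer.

15

0(o) covers ∅
1(c) covers ∅
2(c) covers 1:c
3(o) covers 0:o
4(b) covers 3:o
5(o) covers 4:b
floor of heap: 0:o, 1:c
completions by unplaced set U, small U first (add the entries for U minus each lowest piece of U):
  |U|=1: {2}:1  {5}:1
  |U|=2: {1,2}:1  {2,5}:2  {4,5}:1
  |U|=3: {1,2,5}:3  {2,4,5}:3  {3,4,5}:1
  |U|=4: {0,3,4,5}:1  {1,2,4,5}:6  {2,3,4,5}:4
  start at 0(o): 10
  start at 1(c): 5
sum over floor = 15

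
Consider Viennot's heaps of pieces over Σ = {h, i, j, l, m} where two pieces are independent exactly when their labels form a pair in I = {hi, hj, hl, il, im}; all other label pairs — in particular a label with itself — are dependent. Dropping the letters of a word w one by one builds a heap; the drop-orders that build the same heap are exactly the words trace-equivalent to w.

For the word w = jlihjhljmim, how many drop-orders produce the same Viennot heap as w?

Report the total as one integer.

184

piece 0:j — minimal
piece 1:l rests on {0:j}
piece 2:i rests on {0:j}
piece 3:h — minimal
piece 4:j rests on {1:l, 2:i}
piece 5:h rests on {3:h}
piece 6:l rests on {4:j}
piece 7:j rests on {6:l}
piece 8:m rests on {5:h, 7:j}
piece 9:i rests on {7:j}
piece 10:m rests on {8:m}
minimal pieces: {0:j, 3:h}
ways to finish when only these pieces remain (= sum over removing one remaining piece with nothing left below it):
  1 left: {9}→1  {10}→1
  2 left: {8,10}→1  {9,10}→2
  3 left: {5,8,10}→1  {8,9,10}→3
  4 left: {3,5,8,10}→1  {5,8,9,10}→4  {7,8,9,10}→3
  5 left: {3,5,8,9,10}→5  {5,7,8,9,10}→7  {6,7,8,9,10}→3
  6 left: {3,5,7,8,9,10}→12  {4,6,7,8,9,10}→3  {5,6,7,8,9,10}→10
  7 left: {1,4,6,7,8,9,10}→3  {2,4,6,7,8,9,10}→3  {3,5,6,7,8,9,10}→22  {4,5,6,7,8,9,10}→13
  8 left: {1,2,4,6,7,8,9,10}→6  {1,4,5,6,7,8,9,10}→16  {2,4,5,6,7,8,9,10}→16  {3,4,5,6,7,8,9,10}→35
  9 left: {0,1,2,4,6,7,8,9,10}→6  {1,2,4,5,6,7,8,9,10}→38  {1,3,4,5,6,7,8,9,10}→51  {2,3,4,5,6,7,8,9,10}→51
  placing 0:j first → 140 extensions
  placing 3:h first → 44 extensions
total linear extensions = 184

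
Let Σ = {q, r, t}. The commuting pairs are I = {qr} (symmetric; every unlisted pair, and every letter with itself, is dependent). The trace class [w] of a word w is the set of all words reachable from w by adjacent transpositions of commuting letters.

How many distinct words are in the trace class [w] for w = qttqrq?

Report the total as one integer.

drop 0:q onto floor
drop 1:t onto {0:q}
drop 2:t onto {1:t}
drop 3:q onto {2:t}
drop 4:r onto {2:t}
drop 5:q onto {3:q}
ground layer = {0:q}
drop-orders for the pieces not yet dropped (sum over which currently-grounded one goes next):
  1 to go: {4} 1  {5} 1
  2 to go: {3,5} 1  {4,5} 2
  3 to go: {3,4,5} 3
  4 to go: {2,3,4,5} 3
  if 0:q drops first: 3 orders

3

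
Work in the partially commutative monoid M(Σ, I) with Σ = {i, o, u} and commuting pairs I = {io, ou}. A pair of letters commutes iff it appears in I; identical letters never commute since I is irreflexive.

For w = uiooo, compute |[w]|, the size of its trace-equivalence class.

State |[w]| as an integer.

10

0(u) covers ∅
1(i) covers 0:u
2(o) covers ∅
3(o) covers 2:o
4(o) covers 3:o
floor of heap: 0:u, 2:o
completions by unplaced set U, small U first (add the entries for U minus each lowest piece of U):
  |U|=1: {1}:1  {4}:1
  |U|=2: {0,1}:1  {1,4}:2  {3,4}:1
  |U|=3: {0,1,4}:3  {1,3,4}:3  {2,3,4}:1
  start at 0(u): 4
  start at 2(o): 6
sum over floor = 10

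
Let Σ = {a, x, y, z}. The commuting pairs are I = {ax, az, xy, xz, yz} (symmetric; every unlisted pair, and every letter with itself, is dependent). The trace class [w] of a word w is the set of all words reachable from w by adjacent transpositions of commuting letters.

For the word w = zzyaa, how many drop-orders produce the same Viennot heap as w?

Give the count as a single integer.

piece 0:z — minimal
piece 1:z rests on {0:z}
piece 2:y — minimal
piece 3:a rests on {2:y}
piece 4:a rests on {3:a}
minimal pieces: {0:z, 2:y}
ways to finish when only these pieces remain (= sum over removing one remaining piece with nothing left below it):
  1 left: {1}→1  {4}→1
  2 left: {0,1}→1  {1,4}→2  {3,4}→1
  3 left: {0,1,4}→3  {1,3,4}→3  {2,3,4}→1
  placing 0:z first → 4 extensions
  placing 2:y first → 6 extensions
total linear extensions = 10

10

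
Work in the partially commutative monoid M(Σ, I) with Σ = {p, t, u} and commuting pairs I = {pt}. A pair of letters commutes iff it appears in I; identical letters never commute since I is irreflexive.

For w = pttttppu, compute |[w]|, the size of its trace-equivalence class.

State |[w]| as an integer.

0(p) covers ∅
1(t) covers ∅
2(t) covers 1:t
3(t) covers 2:t
4(t) covers 3:t
5(p) covers 0:p
6(p) covers 5:p
7(u) covers 4:t, 6:p
floor of heap: 0:p, 1:t
completions by unplaced set U, small U first (add the entries for U minus each lowest piece of U):
  |U|=1: {7}:1
  |U|=2: {4,7}:1  {6,7}:1
  |U|=3: {3,4,7}:1  {4,6,7}:2  {5,6,7}:1
  |U|=4: {0,5,6,7}:1  {2,3,4,7}:1  {3,4,6,7}:3  {4,5,6,7}:3
  |U|=5: {0,4,5,6,7}:4  {1,2,3,4,7}:1  {2,3,4,6,7}:4  {3,4,5,6,7}:6
  |U|=6: {0,3,4,5,6,7}:10  {1,2,3,4,6,7}:5  {2,3,4,5,6,7}:10
  start at 0(p): 15
  start at 1(t): 20
sum over floor = 35

35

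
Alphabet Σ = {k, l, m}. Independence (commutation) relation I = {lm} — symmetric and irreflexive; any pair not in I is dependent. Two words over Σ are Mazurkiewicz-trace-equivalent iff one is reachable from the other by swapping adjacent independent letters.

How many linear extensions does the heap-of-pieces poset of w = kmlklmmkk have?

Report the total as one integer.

6

drop 0:k onto floor
drop 1:m onto {0:k}
drop 2:l onto {0:k}
drop 3:k onto {1:m, 2:l}
drop 4:l onto {3:k}
drop 5:m onto {3:k}
drop 6:m onto {5:m}
drop 7:k onto {4:l, 6:m}
drop 8:k onto {7:k}
ground layer = {0:k}
drop-orders for the pieces not yet dropped (sum over which currently-grounded one goes next):
  1 to go: {8} 1
  2 to go: {7,8} 1
  3 to go: {4,7,8} 1  {6,7,8} 1
  4 to go: {4,6,7,8} 2  {5,6,7,8} 1
  5 to go: {4,5,6,7,8} 3
  6 to go: {3,4,5,6,7,8} 3
  7 to go: {1,3,4,5,6,7,8} 3  {2,3,4,5,6,7,8} 3
  if 0:k drops first: 6 orders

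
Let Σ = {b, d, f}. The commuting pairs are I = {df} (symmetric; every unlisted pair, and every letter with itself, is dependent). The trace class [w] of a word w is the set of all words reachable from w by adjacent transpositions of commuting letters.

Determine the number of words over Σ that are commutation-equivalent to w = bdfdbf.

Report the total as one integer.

#0=b has no predecessor
#1=d depends on [0:b]
#2=f depends on [0:b]
#3=d depends on [1:d]
#4=b depends on [2:f, 3:d]
#5=f depends on [4:b]
sources: [0:b]
N(rest) = Σ N(rest − s) over sources s of rest; N(one piece) = 1:
  size 1 → [5]=1
  size 2 → [4,5]=1
  size 3 → [2,4,5]=1  [3,4,5]=1
  size 4 → [1,3,4,5]=1  [2,3,4,5]=2
  first=0(b) contributes 3

3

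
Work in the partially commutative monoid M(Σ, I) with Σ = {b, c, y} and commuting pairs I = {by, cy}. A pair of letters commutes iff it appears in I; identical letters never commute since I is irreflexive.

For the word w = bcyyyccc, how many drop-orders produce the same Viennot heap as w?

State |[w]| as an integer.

56

0(b) covers ∅
1(c) covers 0:b
2(y) covers ∅
3(y) covers 2:y
4(y) covers 3:y
5(c) covers 1:c
6(c) covers 5:c
7(c) covers 6:c
floor of heap: 0:b, 2:y
completions by unplaced set U, small U first (add the entries for U minus each lowest piece of U):
  |U|=1: {4}:1  {7}:1
  |U|=2: {3,4}:1  {4,7}:2  {6,7}:1
  |U|=3: {2,3,4}:1  {3,4,7}:3  {4,6,7}:3  {5,6,7}:1
  |U|=4: {1,5,6,7}:1  {2,3,4,7}:4  {3,4,6,7}:6  {4,5,6,7}:4
  |U|=5: {0,1,5,6,7}:1  {1,4,5,6,7}:5  {2,3,4,6,7}:10  {3,4,5,6,7}:10
  |U|=6: {0,1,4,5,6,7}:6  {1,3,4,5,6,7}:15  {2,3,4,5,6,7}:20
  start at 0(b): 35
  start at 2(y): 21
sum over floor = 56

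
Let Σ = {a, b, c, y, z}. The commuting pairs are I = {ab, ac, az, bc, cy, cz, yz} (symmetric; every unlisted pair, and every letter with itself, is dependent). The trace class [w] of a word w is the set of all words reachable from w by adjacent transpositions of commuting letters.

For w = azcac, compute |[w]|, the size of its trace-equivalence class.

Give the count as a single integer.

#0=a has no predecessor
#1=z has no predecessor
#2=c has no predecessor
#3=a depends on [0:a]
#4=c depends on [2:c]
sources: [0:a, 1:z, 2:c]
N(rest) = Σ N(rest − s) over sources s of rest; N(one piece) = 1:
  size 1 → [1]=1  [3]=1  [4]=1
  size 2 → [0,3]=1  [1,3]=2  [1,4]=2  [2,4]=1  [3,4]=2
  size 3 → [0,1,3]=3  [0,3,4]=3  [1,2,4]=3  [1,3,4]=6  [2,3,4]=3
  first=0(a) contributes 12
  first=1(z) contributes 6
  first=2(c) contributes 12
|[w]| = 30

30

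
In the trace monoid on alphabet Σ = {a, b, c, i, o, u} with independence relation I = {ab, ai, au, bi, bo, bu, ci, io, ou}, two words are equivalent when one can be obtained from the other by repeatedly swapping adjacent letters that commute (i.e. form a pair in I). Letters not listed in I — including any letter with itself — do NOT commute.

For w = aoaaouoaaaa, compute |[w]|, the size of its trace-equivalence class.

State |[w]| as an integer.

#0=a has no predecessor
#1=o depends on [0:a]
#2=a depends on [1:o]
#3=a depends on [2:a]
#4=o depends on [3:a]
#5=u has no predecessor
#6=o depends on [4:o]
#7=a depends on [6:o]
#8=a depends on [7:a]
#9=a depends on [8:a]
#10=a depends on [9:a]
sources: [0:a, 5:u]
N(rest) = Σ N(rest − s) over sources s of rest; N(one piece) = 1:
  size 1 → [5]=1  [10]=1
  size 2 → [5,10]=2  [9,10]=1
  size 3 → [5,9,10]=3  [8,9,10]=1
  size 4 → [5,8,9,10]=4  [7,8,9,10]=1
  size 5 → [5,7,8,9,10]=5  [6,7,8,9,10]=1
  size 6 → [4,6,7,8,9,10]=1  [5,6,7,8,9,10]=6
  size 7 → [3,4,6,7,8,9,10]=1  [4,5,6,7,8,9,10]=7
  size 8 → [2,3,4,6,7,8,9,10]=1  [3,4,5,6,7,8,9,10]=8
  size 9 → [1,2,3,4,6,7,8,9,10]=1  [2,3,4,5,6,7,8,9,10]=9
  first=0(a) contributes 10
  first=5(u) contributes 1
|[w]| = 11

11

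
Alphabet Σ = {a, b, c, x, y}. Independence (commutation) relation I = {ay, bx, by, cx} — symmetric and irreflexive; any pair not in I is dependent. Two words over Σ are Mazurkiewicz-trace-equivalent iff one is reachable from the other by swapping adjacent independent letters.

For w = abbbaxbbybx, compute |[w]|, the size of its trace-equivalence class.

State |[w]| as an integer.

#0=a has no predecessor
#1=b depends on [0:a]
#2=b depends on [1:b]
#3=b depends on [2:b]
#4=a depends on [3:b]
#5=x depends on [4:a]
#6=b depends on [4:a]
#7=b depends on [6:b]
#8=y depends on [5:x]
#9=b depends on [7:b]
#10=x depends on [8:y]
sources: [0:a]
N(rest) = Σ N(rest − s) over sources s of rest; N(one piece) = 1:
  size 1 → [9]=1  [10]=1
  size 2 → [7,9]=1  [8,10]=1  [9,10]=2
  size 3 → [5,8,10]=1  [6,7,9]=1  [7,9,10]=3  [8,9,10]=3
  size 4 → [5,8,9,10]=4  [6,7,9,10]=4  [7,8,9,10]=6
  size 5 → [5,7,8,9,10]=10  [6,7,8,9,10]=10
  size 6 → [5,6,7,8,9,10]=20
  size 7 → [4,5,6,7,8,9,10]=20
  size 8 → [3,4,5,6,7,8,9,10]=20
  size 9 → [2,3,4,5,6,7,8,9,10]=20
  first=0(a) contributes 20

20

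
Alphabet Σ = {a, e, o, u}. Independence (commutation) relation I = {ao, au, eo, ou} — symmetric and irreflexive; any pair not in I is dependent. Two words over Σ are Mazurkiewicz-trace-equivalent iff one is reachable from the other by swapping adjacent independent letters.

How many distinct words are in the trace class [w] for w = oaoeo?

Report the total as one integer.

10

drop 0:o onto floor
drop 1:a onto floor
drop 2:o onto {0:o}
drop 3:e onto {1:a}
drop 4:o onto {2:o}
ground layer = {0:o, 1:a}
drop-orders for the pieces not yet dropped (sum over which currently-grounded one goes next):
  1 to go: {3} 1  {4} 1
  2 to go: {1,3} 1  {2,4} 1  {3,4} 2
  3 to go: {0,2,4} 1  {1,3,4} 3  {2,3,4} 3
  if 0:o drops first: 6 orders
  if 1:a drops first: 4 orders
heap linearizations: 10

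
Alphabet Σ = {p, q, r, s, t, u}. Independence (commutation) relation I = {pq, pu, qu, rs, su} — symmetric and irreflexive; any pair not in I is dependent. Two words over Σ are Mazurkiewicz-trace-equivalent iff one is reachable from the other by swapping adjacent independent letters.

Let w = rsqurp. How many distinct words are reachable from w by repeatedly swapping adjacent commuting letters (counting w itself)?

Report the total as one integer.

5

piece 0:r — minimal
piece 1:s — minimal
piece 2:q rests on {0:r, 1:s}
piece 3:u rests on {0:r}
piece 4:r rests on {2:q, 3:u}
piece 5:p rests on {4:r}
minimal pieces: {0:r, 1:s}
ways to finish when only these pieces remain (= sum over removing one remaining piece with nothing left below it):
  1 left: {5}→1
  2 left: {4,5}→1
  3 left: {2,4,5}→1  {3,4,5}→1
  4 left: {1,2,4,5}→1  {2,3,4,5}→2
  placing 0:r first → 3 extensions
  placing 1:s first → 2 extensions
total linear extensions = 5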